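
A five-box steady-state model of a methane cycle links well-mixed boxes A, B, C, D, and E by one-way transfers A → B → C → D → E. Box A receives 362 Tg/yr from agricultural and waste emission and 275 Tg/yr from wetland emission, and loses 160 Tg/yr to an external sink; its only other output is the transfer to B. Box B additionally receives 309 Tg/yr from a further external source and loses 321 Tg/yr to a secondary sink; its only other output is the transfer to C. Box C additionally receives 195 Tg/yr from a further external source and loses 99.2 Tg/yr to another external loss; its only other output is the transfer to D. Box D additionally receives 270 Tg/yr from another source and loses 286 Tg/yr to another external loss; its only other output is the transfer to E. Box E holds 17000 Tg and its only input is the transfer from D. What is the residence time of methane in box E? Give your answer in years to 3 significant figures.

31.2 yr

Box A: F(A→B) = (362 + 275) − 160 = 477.00 Tg/yr.
Box B: F(B→C) = (477.00 + 309) − 321 = 465.00 Tg/yr.
Box C: F(C→D) = (465.00 + 195) − 99.2 = 560.80 Tg/yr.
Box D: F(D→E) = (560.80 + 270) − 286 = 544.80 Tg/yr.
Box E throughput = its input = 544.80 Tg/yr; τ = 17000 / 544.80 = 31.20 yr.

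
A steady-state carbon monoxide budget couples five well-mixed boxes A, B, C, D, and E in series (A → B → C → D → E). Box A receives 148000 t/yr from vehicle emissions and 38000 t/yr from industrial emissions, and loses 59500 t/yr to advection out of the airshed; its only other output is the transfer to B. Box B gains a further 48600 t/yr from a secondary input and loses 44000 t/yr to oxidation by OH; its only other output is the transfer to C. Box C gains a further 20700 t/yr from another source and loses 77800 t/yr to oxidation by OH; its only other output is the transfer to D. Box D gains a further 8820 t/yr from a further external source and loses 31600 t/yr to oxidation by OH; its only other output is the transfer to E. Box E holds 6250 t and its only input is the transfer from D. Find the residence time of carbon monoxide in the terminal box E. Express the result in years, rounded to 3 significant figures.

Box A: F(A→B) = (148000 + 38000) − 59500 = 126500 t/yr.
Box B: F(B→C) = (126500 + 48600) − 44000 = 131100 t/yr.
Box C: F(C→D) = (131100 + 20700) − 77800 = 74000 t/yr.
Box D: F(D→E) = (74000 + 8820) − 31600 = 51220 t/yr.
Box E throughput = its input = 51220 t/yr; τ = 6250 / 51220 = 0.1220 yr.

0.122 yr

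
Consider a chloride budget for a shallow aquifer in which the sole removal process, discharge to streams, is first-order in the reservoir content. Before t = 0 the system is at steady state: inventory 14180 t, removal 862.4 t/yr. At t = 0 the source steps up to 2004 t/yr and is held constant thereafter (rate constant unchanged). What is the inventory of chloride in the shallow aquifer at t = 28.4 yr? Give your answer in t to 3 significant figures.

The sink rate constant is k = F₀/M₀ = 862.4/14180 = 0.06082 yr⁻¹.
Solving dM/dt = F₁ − kM with M(0) = M₀ gives M(t) = F₁/k + (M₀ − F₁/k)·e^(−kt).
F₁/k = 2004/0.06082 = 32951 t; kt = 0.06082 × 28.4 = 1.727, e^(−kt) = 0.1778.
M(28.4) = 32951 + (14180 − 32951) × 0.1778 = 32951 − 3337 = 29614 t.

29600 t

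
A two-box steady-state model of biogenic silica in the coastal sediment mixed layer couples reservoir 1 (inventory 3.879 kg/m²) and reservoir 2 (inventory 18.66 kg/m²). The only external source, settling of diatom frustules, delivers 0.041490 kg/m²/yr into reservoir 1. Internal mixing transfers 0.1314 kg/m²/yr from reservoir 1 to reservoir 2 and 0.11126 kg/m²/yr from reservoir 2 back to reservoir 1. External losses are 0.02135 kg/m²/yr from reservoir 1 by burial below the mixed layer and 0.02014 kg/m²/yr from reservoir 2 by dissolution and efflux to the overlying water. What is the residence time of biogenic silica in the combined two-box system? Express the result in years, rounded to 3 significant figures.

For the system as a whole, the A↔B exchange is internal and contributes nothing to the throughput; only the external sinks remove mass.
M_total = 3.879 + 18.66 = 22.539 kg/m².
ΣF_external_out = 0.02135 + 0.02014 = 0.041490 kg/m²/yr.
τ = M_total / ΣF_ext = 22.539 / 0.041490 = 543.2 yr.

543 yr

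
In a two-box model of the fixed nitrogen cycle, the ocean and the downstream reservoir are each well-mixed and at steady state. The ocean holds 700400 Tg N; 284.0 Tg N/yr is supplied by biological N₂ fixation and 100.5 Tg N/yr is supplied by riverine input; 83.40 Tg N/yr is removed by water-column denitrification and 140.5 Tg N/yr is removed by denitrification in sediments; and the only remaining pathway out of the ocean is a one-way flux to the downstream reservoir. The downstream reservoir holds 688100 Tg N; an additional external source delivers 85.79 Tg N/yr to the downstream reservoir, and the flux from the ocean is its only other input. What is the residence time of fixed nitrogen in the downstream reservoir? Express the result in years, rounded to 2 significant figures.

2800 yr

Balance the ocean: ΣF_in = 284.0 + 100.5 = 384.50 Tg N/yr.
Flux to the downstream reservoir = ΣF_in − (83.40 + 140.5) = 160.60 Tg N/yr.
Total input to the downstream reservoir = 160.60 + 85.79 = 246.39 Tg N/yr; at steady state this equals its total output.
τ = M / F = 688100 / 246.39 = 2793 yr.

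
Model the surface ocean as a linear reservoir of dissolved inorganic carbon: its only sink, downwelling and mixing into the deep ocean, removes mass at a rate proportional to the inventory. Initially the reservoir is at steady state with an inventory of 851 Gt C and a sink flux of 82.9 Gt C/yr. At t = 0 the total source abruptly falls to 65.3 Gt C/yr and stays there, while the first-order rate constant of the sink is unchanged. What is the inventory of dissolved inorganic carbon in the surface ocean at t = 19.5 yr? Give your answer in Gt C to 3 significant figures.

697 Gt C

Residence time τ = M₀/F₀ = 10.27 yr. The eventual steady state is M_∞ = M₀·(F₁/F₀) = 851 × 65.3/82.9 = 670.33 Gt C.
The anomaly ΔM(t) = M(t) − M_∞ decays as ΔM₀·e^(−t/τ) with ΔM₀ = 851 − 670.33 = 180.7 Gt C.
At t = 19.5 yr, e^(−t/τ) = e^(−1.900) = 0.1496, so ΔM = 27.03 Gt C and M = 670.33 + 27.03 = 697.36 Gt C.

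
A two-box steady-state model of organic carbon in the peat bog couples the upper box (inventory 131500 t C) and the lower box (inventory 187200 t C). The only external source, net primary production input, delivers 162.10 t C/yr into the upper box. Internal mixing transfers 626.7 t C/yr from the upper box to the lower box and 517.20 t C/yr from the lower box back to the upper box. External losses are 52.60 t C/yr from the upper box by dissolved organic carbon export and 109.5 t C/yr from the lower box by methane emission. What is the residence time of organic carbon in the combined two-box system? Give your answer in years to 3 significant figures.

Treat the two boxes together as one reservoir: the mixing fluxes between them are internal recycling, so τ = ΣM / Σ(external losses).
M_total = 131500 + 187200 = 318700 t C.
ΣF_external_out = 52.60 + 109.5 = 162.10 t C/yr.
τ = M_total / ΣF_ext = 318700 / 162.10 = 1966 yr.

1970 yr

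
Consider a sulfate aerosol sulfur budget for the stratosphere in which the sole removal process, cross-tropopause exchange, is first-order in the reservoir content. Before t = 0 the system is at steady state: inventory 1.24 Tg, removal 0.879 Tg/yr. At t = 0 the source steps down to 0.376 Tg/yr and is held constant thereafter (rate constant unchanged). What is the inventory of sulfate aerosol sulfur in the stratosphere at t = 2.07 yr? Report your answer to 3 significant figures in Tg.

0.694 Tg

The sink rate constant is k = F₀/M₀ = 0.879/1.24 = 0.7089 yr⁻¹.
Solving dM/dt = F₁ − kM with M(0) = M₀ gives M(t) = F₁/k + (M₀ − F₁/k)·e^(−kt).
F₁/k = 0.376/0.7089 = 0.53042 Tg; kt = 0.7089 × 2.07 = 1.467, e^(−kt) = 0.2305.
M(2.07) = 0.53042 + (1.24 − 0.53042) × 0.2305 = 0.53042 + 0.1636 = 0.69400 Tg.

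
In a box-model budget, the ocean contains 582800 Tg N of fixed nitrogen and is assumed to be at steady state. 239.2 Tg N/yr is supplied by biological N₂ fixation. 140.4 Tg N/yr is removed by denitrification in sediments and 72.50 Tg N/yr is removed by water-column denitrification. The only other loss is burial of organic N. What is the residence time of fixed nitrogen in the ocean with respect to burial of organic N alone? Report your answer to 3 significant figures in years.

22200 yr

At steady state ΣF_in = ΣF_out.
ΣF_in = 239.20 Tg N/yr.
Burial of organic N flux = ΣF_in − (140.4 + 72.50) = 239.20 − 212.9 = 26.30 Tg N/yr.
τ = M / F = 582800 / 26.30 = 22160 yr.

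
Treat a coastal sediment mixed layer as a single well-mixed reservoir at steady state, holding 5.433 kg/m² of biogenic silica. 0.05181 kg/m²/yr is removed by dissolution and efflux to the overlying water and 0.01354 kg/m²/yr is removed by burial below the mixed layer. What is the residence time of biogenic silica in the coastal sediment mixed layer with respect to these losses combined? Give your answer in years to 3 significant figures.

Total removal = 0.05181 + 0.01354 = 0.065350 kg/m²/yr.
τ = M / ΣF_out = 5.433 / 0.065350 = 83.14 yr.

83.1 yr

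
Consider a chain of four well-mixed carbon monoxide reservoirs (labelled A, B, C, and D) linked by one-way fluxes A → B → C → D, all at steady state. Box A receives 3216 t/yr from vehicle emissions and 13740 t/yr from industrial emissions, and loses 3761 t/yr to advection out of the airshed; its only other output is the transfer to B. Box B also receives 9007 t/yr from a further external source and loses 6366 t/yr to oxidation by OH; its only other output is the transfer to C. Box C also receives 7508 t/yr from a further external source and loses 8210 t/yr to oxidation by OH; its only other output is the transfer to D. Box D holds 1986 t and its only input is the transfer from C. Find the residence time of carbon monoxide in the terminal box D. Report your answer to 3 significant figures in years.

Box A: F(A→B) = (3216 + 13740) − 3761 = 13195 t/yr.
Box B: F(B→C) = (13195 + 9007) − 6366 = 15836 t/yr.
Box C: F(C→D) = (15836 + 7508) − 8210 = 15134 t/yr.
Box D throughput = its input = 15134 t/yr; τ = 1986 / 15134 = 0.1312 yr.

0.131 yr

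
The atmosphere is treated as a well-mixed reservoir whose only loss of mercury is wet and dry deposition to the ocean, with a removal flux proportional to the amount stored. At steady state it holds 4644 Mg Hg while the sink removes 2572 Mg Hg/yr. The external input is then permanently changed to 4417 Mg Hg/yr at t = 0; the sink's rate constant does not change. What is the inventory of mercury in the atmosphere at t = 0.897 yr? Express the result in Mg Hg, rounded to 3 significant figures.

5950 Mg Hg

The sink rate constant is k = F₀/M₀ = 2572/4644 = 0.5538 yr⁻¹.
Solving dM/dt = F₁ − kM with M(0) = M₀ gives M(t) = F₁/k + (M₀ − F₁/k)·e^(−kt).
F₁/k = 4417/0.5538 = 7975.3 Mg Hg; kt = 0.5538 × 0.897 = 0.4968, e^(−kt) = 0.6085.
M(0.897) = 7975.3 + (4644 − 7975.3) × 0.6085 = 7975.3 − 2027 = 5948.3 Mg Hg.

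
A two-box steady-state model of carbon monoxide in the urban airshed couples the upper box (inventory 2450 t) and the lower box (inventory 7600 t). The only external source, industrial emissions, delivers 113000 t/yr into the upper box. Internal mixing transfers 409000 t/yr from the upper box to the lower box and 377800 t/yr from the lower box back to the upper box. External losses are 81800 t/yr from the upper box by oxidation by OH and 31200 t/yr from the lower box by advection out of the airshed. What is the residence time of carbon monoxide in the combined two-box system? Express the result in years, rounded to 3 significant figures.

0.0889 yr

Treat the two boxes together as one reservoir: the mixing fluxes between them are internal recycling, so τ = ΣM / Σ(external losses).
M_total = 2450 + 7600 = 10050 t.
ΣF_external_out = 81800 + 31200 = 113000 t/yr.
τ = M_total / ΣF_ext = 10050 / 113000 = 0.08894 yr.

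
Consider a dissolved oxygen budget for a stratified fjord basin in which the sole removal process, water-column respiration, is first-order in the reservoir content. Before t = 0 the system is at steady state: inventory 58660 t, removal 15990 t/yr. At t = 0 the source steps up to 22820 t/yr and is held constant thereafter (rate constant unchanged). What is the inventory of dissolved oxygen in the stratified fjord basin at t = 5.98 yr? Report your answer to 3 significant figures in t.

78800 t

Residence time τ = M₀/F₀ = 3.669 yr. The eventual steady state is M_∞ = M₀·(F₁/F₀) = 58660 × 22820/15990 = 83716 t.
The anomaly ΔM(t) = M(t) − M_∞ decays as ΔM₀·e^(−t/τ) with ΔM₀ = 58660 − 83716 = −25060 t.
At t = 5.98 yr, e^(−t/τ) = e^(−1.630) = 0.1959, so ΔM = −4909 t and M = 83716 − 4909 = 78807 t.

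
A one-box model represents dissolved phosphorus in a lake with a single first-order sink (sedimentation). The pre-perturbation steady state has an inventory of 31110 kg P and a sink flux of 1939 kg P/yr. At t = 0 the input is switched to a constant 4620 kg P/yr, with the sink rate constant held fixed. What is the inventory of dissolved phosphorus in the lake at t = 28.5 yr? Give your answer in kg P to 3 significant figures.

τ = M₀/F₀ = 31110/1939 = 16.04 yr; rate constant k = 1/τ.
New steady state M_∞ = F₁/k = F₁·τ = 4620 × 16.04 = 74125 kg P.
M(t) = M_∞ + (M₀ − M_∞)·e^(−t/τ); t/τ = 28.5/16.04 = 1.776, so e^(−t/τ) = 0.1693.
M(t) = 74125 − 43010 × 0.1693 = 66844 kg P.

66800 kg P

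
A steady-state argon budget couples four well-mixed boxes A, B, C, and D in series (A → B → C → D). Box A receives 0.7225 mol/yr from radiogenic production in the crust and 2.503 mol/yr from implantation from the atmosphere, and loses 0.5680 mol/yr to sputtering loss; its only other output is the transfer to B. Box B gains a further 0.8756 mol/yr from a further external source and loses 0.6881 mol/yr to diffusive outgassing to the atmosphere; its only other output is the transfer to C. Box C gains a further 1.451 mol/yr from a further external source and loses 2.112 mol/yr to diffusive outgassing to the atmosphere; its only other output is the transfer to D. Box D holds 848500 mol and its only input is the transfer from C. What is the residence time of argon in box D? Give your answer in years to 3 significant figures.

Box A: F(A→B) = (0.7225 + 2.503) − 0.5680 = 2.6575 mol/yr.
Box B: F(B→C) = (2.6575 + 0.8756) − 0.6881 = 2.8450 mol/yr.
Box C: F(C→D) = (2.8450 + 1.451) − 2.112 = 2.1840 mol/yr.
Box D throughput = its input = 2.1840 mol/yr; τ = 848500 / 2.1840 = 388500 yr.

389000 yr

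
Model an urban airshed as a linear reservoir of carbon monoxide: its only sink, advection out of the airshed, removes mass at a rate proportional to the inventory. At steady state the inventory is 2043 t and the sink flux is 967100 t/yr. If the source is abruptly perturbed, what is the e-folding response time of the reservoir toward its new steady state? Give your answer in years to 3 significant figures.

0.00211 yr

For a linear reservoir the response time equals the residence time τ = M/F.
τ = 2043 / 967100 = 0.002113 yr.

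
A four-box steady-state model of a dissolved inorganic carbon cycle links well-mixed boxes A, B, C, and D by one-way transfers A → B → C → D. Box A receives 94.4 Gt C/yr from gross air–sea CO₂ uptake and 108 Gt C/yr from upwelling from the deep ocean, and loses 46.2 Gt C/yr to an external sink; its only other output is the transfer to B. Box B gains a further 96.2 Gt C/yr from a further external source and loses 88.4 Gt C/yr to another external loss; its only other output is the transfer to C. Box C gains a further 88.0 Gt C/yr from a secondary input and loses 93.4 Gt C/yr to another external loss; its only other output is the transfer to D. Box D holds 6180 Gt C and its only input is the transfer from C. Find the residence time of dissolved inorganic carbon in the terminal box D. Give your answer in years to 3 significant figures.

39.0 yr

Box A: F(A→B) = (94.4 + 108) − 46.2 = 156.20 Gt C/yr.
Box B: F(B→C) = (156.20 + 96.2) − 88.4 = 164.00 Gt C/yr.
Box C: F(C→D) = (164.00 + 88.0) − 93.4 = 158.60 Gt C/yr.
Box D throughput = its input = 158.60 Gt C/yr; τ = 6180 / 158.60 = 38.97 yr.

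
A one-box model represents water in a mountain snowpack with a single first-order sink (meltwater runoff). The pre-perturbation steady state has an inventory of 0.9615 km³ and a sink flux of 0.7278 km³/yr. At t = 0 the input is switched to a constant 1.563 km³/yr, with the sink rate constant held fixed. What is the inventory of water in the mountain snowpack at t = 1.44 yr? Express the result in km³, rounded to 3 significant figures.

The sink rate constant is k = F₀/M₀ = 0.7278/0.9615 = 0.7569 yr⁻¹.
Solving dM/dt = F₁ − kM with M(0) = M₀ gives M(t) = F₁/k + (M₀ − F₁/k)·e^(−kt).
F₁/k = 1.563/0.7569 = 2.0649 km³; kt = 0.7569 × 1.44 = 1.090, e^(−kt) = 0.3362.
M(1.44) = 2.0649 + (0.9615 − 2.0649) × 0.3362 = 2.0649 − 0.3710 = 1.6939 km³.

1.69 km³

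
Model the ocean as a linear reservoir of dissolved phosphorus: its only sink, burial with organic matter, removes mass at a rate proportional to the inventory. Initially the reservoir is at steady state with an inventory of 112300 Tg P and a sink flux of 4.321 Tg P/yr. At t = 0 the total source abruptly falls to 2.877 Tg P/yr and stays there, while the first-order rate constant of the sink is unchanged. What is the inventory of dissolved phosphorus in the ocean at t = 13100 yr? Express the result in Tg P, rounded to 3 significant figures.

Residence time τ = M₀/F₀ = 25990 yr. The eventual steady state is M_∞ = M₀·(F₁/F₀) = 112300 × 2.877/4.321 = 74771 Tg P.
The anomaly ΔM(t) = M(t) − M_∞ decays as ΔM₀·e^(−t/τ) with ΔM₀ = 112300 − 74771 = 37530 Tg P.
At t = 13100 yr, e^(−t/τ) = e^(−0.5041) = 0.6041, so ΔM = 22670 Tg P and M = 74771 + 22670 = 97442 Tg P.

97400 Tg P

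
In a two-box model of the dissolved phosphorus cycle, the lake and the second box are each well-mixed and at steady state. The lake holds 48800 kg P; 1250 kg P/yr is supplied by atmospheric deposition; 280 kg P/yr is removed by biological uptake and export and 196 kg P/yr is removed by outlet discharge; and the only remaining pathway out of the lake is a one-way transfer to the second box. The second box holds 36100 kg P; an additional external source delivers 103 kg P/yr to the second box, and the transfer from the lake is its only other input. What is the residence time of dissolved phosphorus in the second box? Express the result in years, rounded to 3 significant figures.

41.2 yr

Balance the lake: ΣF_in = 1250.0 kg P/yr.
Transfer to the second box = ΣF_in − (280 + 196) = 774.00 kg P/yr.
Total input to the second box = 774.00 + 103 = 877.00 kg P/yr; at steady state this equals its total output.
τ = M / F = 36100 / 877.00 = 41.16 yr.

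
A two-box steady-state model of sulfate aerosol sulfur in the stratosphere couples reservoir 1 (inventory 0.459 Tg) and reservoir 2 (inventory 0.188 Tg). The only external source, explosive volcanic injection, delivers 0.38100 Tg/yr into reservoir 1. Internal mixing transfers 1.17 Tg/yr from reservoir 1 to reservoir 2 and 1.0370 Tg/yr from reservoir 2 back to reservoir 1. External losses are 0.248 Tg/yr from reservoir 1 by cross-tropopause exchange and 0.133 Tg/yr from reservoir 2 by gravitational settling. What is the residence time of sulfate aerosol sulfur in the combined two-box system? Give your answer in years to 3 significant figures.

For the system as a whole, the A↔B exchange is internal and contributes nothing to the throughput; only the external sinks remove mass.
M_total = 0.459 + 0.188 = 0.64700 Tg.
ΣF_external_out = 0.248 + 0.133 = 0.38100 Tg/yr.
τ = M_total / ΣF_ext = 0.64700 / 0.38100 = 1.698 yr.

1.70 yr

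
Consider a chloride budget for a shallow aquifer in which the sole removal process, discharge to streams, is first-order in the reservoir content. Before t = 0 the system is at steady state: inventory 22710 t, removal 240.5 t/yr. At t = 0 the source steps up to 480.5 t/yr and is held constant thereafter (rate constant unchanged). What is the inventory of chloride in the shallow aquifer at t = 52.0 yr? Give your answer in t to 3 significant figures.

τ = M₀/F₀ = 22710/240.5 = 94.43 yr; rate constant k = 1/τ.
New steady state M_∞ = F₁/k = F₁·τ = 480.5 × 94.43 = 45373 t.
M(t) = M_∞ + (M₀ − M_∞)·e^(−t/τ); t/τ = 52.0/94.43 = 0.5507, so e^(−t/τ) = 0.5766.
M(t) = 45373 − 22660 × 0.5766 = 32306 t.

32300 t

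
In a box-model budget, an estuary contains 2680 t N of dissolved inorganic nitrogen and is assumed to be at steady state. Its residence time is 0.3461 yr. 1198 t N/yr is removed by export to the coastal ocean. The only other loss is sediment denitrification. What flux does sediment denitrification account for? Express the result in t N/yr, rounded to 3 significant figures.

Total removal F = M/τ = 2680 / 0.3461 = 7743 t N/yr.
Sediment denitrification = F − (1198) = 7743 − 1198 = 6545 t N/yr.

6550 t N/yr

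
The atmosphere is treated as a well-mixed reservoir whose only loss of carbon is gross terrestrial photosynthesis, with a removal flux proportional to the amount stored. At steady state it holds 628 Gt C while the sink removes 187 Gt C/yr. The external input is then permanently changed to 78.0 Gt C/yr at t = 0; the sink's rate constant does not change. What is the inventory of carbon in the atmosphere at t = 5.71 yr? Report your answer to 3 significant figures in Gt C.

329 Gt C

τ = M₀/F₀ = 628/187 = 3.358 yr; rate constant k = 1/τ.
New steady state M_∞ = F₁/k = F₁·τ = 78.0 × 3.358 = 261.95 Gt C.
M(t) = M_∞ + (M₀ − M_∞)·e^(−t/τ); t/τ = 5.71/3.358 = 1.700, so e^(−t/τ) = 0.1826.
M(t) = 261.95 + 366.1 × 0.1826 = 328.80 Gt C.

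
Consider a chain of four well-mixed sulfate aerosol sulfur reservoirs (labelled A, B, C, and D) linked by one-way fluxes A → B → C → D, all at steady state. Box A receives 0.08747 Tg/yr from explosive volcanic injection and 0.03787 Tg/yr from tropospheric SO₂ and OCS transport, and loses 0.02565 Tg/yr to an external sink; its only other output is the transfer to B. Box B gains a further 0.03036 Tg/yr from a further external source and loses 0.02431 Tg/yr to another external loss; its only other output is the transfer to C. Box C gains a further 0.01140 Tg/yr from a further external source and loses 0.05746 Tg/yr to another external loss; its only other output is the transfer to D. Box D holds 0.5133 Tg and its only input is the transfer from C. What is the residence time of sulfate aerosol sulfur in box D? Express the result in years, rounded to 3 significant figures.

8.60 yr

Box A: F(A→B) = (0.08747 + 0.03787) − 0.02565 = 0.099690 Tg/yr.
Box B: F(B→C) = (0.099690 + 0.03036) − 0.02431 = 0.10574 Tg/yr.
Box C: F(C→D) = (0.10574 + 0.01140) − 0.05746 = 0.059680 Tg/yr.
Box D throughput = its input = 0.059680 Tg/yr; τ = 0.5133 / 0.059680 = 8.601 yr.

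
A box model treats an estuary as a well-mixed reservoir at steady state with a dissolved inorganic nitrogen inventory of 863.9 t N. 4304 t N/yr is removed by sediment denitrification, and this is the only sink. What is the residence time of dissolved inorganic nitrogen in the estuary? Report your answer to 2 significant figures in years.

0.20 yr

τ = M / F = 863.9 / 4304 = 0.2007 yr.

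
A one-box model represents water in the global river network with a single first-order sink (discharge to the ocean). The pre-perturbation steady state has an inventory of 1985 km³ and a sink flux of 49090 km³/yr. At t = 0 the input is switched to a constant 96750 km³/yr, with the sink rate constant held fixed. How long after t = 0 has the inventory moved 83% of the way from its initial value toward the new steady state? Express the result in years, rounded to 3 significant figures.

τ = M₀/F₀ = 1985/49090 = 0.04044 yr.
The remaining gap fraction is e^(−t/τ); 83% covered ⇒ e^(−t/τ) = 0.170.
t = −τ ln(0.170) = 0.04044 × 1.772 = 0.07165 yr.

0.0717 yr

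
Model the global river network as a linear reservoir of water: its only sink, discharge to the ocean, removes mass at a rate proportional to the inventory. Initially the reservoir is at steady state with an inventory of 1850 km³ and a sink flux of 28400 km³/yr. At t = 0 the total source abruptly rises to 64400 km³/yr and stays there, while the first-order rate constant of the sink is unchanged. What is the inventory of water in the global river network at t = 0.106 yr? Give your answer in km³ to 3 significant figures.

3730 km³

Residence time τ = M₀/F₀ = 0.06514 yr. The eventual steady state is M_∞ = M₀·(F₁/F₀) = 1850 × 64400/28400 = 4195.1 km³.
The anomaly ΔM(t) = M(t) − M_∞ decays as ΔM₀·e^(−t/τ) with ΔM₀ = 1850 − 4195.1 = −2345 km³.
At t = 0.106 yr, e^(−t/τ) = e^(−1.627) = 0.1965, so ΔM = −460.7 km³ and M = 4195.1 − 460.7 = 3734.3 km³.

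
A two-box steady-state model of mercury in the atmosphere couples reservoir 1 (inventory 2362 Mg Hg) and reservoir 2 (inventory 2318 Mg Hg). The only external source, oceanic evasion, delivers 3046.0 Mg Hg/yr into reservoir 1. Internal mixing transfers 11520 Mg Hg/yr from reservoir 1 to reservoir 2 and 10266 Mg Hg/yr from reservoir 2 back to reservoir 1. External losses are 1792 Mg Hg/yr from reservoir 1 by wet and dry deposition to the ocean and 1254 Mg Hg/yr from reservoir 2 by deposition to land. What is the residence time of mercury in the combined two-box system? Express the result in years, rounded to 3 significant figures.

Residence time in the combined system uses the total inventory and the total *external* removal — internal exchanges between the two boxes cancel.
M_total = 2362 + 2318 = 4680.0 Mg Hg.
ΣF_external_out = 1792 + 1254 = 3046.0 Mg Hg/yr.
τ = M_total / ΣF_ext = 4680.0 / 3046.0 = 1.536 yr.

1.54 yr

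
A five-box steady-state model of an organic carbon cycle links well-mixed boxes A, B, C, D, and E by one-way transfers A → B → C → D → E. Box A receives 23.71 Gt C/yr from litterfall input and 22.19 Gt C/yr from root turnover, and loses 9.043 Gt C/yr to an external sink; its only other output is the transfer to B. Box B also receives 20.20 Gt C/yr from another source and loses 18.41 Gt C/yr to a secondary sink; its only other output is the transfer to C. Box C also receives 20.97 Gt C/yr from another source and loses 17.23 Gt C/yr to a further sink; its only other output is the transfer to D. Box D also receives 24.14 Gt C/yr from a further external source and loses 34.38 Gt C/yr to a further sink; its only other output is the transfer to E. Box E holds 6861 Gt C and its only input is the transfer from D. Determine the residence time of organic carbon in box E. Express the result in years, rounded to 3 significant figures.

Box A: F(A→B) = (23.71 + 22.19) − 9.043 = 36.857 Gt C/yr.
Box B: F(B→C) = (36.857 + 20.20) − 18.41 = 38.647 Gt C/yr.
Box C: F(C→D) = (38.647 + 20.97) − 17.23 = 42.387 Gt C/yr.
Box D: F(D→E) = (42.387 + 24.14) − 34.38 = 32.147 Gt C/yr.
Box E throughput = its input = 32.147 Gt C/yr; τ = 6861 / 32.147 = 213.4 yr.

213 yr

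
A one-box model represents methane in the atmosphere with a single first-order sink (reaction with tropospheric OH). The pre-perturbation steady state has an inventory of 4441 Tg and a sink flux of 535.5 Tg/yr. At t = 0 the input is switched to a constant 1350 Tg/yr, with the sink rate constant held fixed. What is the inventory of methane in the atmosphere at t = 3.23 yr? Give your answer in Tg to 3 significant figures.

The sink rate constant is k = F₀/M₀ = 535.5/4441 = 0.1206 yr⁻¹.
Solving dM/dt = F₁ − kM with M(0) = M₀ gives M(t) = F₁/k + (M₀ − F₁/k)·e^(−kt).
F₁/k = 1350/0.1206 = 11196 Tg; kt = 0.1206 × 3.23 = 0.3895, e^(−kt) = 0.6774.
M(3.23) = 11196 + (4441 − 11196) × 0.6774 = 11196 − 4576 = 6620.0 Tg.

6620 Tg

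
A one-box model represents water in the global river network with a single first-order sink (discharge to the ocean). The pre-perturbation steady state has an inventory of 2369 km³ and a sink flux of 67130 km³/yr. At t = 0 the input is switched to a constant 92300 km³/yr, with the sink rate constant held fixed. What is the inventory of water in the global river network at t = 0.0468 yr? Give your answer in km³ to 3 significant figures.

The sink rate constant is k = F₀/M₀ = 67130/2369 = 28.34 yr⁻¹.
Solving dM/dt = F₁ − kM with M(0) = M₀ gives M(t) = F₁/k + (M₀ − F₁/k)·e^(−kt).
F₁/k = 92300/28.34 = 3257.2 km³; kt = 28.34 × 0.0468 = 1.326, e^(−kt) = 0.2655.
M(0.0468) = 3257.2 + (2369 − 3257.2) × 0.2655 = 3257.2 − 235.8 = 3021.4 km³.

3020 km³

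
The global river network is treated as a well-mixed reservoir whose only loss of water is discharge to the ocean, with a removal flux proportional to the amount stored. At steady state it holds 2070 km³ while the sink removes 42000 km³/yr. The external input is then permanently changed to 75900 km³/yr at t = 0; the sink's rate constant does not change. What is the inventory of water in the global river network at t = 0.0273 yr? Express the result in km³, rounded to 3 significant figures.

2780 km³

Residence time τ = M₀/F₀ = 0.04929 yr. The eventual steady state is M_∞ = M₀·(F₁/F₀) = 2070 × 75900/42000 = 3740.8 km³.
The anomaly ΔM(t) = M(t) − M_∞ decays as ΔM₀·e^(−t/τ) with ΔM₀ = 2070 − 3740.8 = −1671 km³.
At t = 0.0273 yr, e^(−t/τ) = e^(−0.5539) = 0.5747, so ΔM = −960.2 km³ and M = 3740.8 − 960.2 = 2780.6 km³.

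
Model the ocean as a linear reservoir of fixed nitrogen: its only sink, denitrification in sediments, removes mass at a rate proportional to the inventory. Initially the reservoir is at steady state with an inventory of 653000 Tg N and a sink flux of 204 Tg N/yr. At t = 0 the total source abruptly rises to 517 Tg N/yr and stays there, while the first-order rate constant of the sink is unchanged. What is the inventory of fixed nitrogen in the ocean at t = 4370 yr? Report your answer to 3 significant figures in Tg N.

The sink rate constant is k = F₀/M₀ = 204/653000 = 0.0003124 yr⁻¹.
Solving dM/dt = F₁ − kM with M(0) = M₀ gives M(t) = F₁/k + (M₀ − F₁/k)·e^(−kt).
F₁/k = 517/0.0003124 = 1.6549×10^6 Tg N; kt = 0.0003124 × 4370 = 1.365, e^(−kt) = 0.2553.
M(4370) = 1.6549×10^6 + (653000 − 1.6549×10^6) × 0.2553 = 1.6549×10^6 − 255800 = 1.3991×10^6 Tg N.

1.40×10^6 Tg N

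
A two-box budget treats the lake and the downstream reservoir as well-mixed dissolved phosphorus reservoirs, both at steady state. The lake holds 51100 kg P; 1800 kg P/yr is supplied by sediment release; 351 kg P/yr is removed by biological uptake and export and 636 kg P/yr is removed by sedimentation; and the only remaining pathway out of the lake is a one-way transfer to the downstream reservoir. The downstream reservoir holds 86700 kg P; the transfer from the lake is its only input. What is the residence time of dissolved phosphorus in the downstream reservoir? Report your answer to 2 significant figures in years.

110 yr

Balance the lake: ΣF_in = 1800.0 kg P/yr.
Transfer to the downstream reservoir = ΣF_in − (351 + 636) = 813.00 kg P/yr.
At steady state the output of the downstream reservoir equals its input, 813.00 kg P/yr.
τ = M / F = 86700 / 813.00 = 106.6 yr.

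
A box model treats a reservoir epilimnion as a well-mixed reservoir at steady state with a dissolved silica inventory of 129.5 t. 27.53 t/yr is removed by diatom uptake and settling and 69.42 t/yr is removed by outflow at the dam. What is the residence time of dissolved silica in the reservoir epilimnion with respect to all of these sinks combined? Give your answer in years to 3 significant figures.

Total removal flux = 27.53 + 69.42 = 96.950 t/yr.
τ = M / ΣF_out = 129.5 / 96.950 = 1.336 yr.

1.34 yr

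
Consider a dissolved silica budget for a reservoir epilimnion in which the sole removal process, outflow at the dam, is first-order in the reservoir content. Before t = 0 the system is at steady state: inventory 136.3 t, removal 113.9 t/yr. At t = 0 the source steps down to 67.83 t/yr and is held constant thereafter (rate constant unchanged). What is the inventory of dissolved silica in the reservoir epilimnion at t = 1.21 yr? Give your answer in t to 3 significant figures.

101 t

Residence time τ = M₀/F₀ = 1.197 yr. The eventual steady state is M_∞ = M₀·(F₁/F₀) = 136.3 × 67.83/113.9 = 81.170 t.
The anomaly ΔM(t) = M(t) − M_∞ decays as ΔM₀·e^(−t/τ) with ΔM₀ = 136.3 − 81.170 = 55.13 t.
At t = 1.21 yr, e^(−t/τ) = e^(−1.011) = 0.3638, so ΔM = 20.06 t and M = 81.170 + 20.06 = 101.23 t.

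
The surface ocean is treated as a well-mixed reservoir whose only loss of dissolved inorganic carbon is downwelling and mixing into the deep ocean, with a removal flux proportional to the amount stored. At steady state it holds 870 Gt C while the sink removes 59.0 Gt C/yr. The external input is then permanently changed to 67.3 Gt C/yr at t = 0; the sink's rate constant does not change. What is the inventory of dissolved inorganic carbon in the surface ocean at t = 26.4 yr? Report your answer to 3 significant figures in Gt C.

972 Gt C

τ = M₀/F₀ = 870/59.0 = 14.75 yr; rate constant k = 1/τ.
New steady state M_∞ = F₁/k = F₁·τ = 67.3 × 14.75 = 992.39 Gt C.
M(t) = M_∞ + (M₀ − M_∞)·e^(−t/τ); t/τ = 26.4/14.75 = 1.790, so e^(−t/τ) = 0.1669.
M(t) = 992.39 − 122.4 × 0.1669 = 971.96 Gt C.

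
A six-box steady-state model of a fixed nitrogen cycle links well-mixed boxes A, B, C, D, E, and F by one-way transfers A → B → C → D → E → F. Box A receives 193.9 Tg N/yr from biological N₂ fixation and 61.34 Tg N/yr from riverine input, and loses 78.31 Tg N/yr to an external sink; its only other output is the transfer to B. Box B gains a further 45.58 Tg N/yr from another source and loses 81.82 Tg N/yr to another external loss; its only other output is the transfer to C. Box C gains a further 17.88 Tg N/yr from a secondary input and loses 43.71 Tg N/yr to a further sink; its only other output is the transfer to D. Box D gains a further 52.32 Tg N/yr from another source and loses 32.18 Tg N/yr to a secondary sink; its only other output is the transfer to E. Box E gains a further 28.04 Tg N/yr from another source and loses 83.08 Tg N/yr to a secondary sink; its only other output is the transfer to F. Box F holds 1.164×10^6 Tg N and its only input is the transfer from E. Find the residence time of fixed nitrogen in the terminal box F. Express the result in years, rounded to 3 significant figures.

Box A: F(A→B) = (193.9 + 61.34) − 78.31 = 176.93 Tg N/yr.
Box B: F(B→C) = (176.93 + 45.58) − 81.82 = 140.69 Tg N/yr.
Box C: F(C→D) = (140.69 + 17.88) − 43.71 = 114.86 Tg N/yr.
Box D: F(D→E) = (114.86 + 52.32) − 32.18 = 135.00 Tg N/yr.
Box E: F(E→F) = (135.00 + 28.04) − 83.08 = 79.960 Tg N/yr.
Box F throughput = its input = 79.960 Tg N/yr; τ = 1.164×10^6 / 79.960 = 14560 yr.

14600 yr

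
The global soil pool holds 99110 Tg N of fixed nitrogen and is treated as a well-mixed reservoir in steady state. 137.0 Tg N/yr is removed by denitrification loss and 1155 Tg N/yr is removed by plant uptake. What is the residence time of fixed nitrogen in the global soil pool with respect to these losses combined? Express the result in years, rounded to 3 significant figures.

76.7 yr

Total removal = 137.0 + 1155 = 1292.0 Tg N/yr.
τ = M / ΣF_out = 99110 / 1292.0 = 76.71 yr.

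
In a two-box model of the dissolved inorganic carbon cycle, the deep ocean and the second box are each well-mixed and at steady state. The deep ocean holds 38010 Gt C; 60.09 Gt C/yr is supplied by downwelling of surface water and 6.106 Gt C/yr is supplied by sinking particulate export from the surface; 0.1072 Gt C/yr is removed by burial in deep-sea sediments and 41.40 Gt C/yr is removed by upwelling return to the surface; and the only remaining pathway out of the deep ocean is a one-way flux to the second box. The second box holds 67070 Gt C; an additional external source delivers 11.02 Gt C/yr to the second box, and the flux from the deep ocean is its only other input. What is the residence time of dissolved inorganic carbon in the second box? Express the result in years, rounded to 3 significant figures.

Balance the deep ocean: ΣF_in = 60.09 + 6.106 = 66.196 Gt C/yr.
Flux to the second box = ΣF_in − (0.1072 + 41.40) = 24.689 Gt C/yr.
Total input to the second box = 24.689 + 11.02 = 35.709 Gt C/yr; at steady state this equals its total output.
τ = M / F = 67070 / 35.709 = 1878 yr.

1880 yr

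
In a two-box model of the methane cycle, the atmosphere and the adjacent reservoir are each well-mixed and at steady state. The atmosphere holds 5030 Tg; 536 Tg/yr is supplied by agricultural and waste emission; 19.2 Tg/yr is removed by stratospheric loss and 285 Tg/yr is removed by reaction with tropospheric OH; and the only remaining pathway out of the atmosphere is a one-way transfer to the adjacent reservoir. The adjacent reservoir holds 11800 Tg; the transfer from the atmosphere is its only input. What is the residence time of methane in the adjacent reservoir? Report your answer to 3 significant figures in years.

50.9 yr

Balance the atmosphere: ΣF_in = 536.00 Tg/yr.
Transfer to the adjacent reservoir = ΣF_in − (19.2 + 285) = 231.80 Tg/yr.
At steady state the output of the adjacent reservoir equals its input, 231.80 Tg/yr.
τ = M / F = 11800 / 231.80 = 50.91 yr.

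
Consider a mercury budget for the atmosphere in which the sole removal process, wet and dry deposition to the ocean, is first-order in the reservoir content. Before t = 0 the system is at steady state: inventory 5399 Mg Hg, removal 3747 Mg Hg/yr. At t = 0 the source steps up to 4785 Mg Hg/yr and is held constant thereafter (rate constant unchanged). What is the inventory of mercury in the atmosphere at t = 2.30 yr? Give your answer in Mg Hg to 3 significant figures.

Residence time τ = M₀/F₀ = 1.441 yr. The eventual steady state is M_∞ = M₀·(F₁/F₀) = 5399 × 4785/3747 = 6894.6 Mg Hg.
The anomaly ΔM(t) = M(t) − M_∞ decays as ΔM₀·e^(−t/τ) with ΔM₀ = 5399 − 6894.6 = −1496 Mg Hg.
At t = 2.30 yr, e^(−t/τ) = e^(−1.596) = 0.2027, so ΔM = −303.1 Mg Hg and M = 6894.6 − 303.1 = 6591.5 Mg Hg.

6590 Mg Hg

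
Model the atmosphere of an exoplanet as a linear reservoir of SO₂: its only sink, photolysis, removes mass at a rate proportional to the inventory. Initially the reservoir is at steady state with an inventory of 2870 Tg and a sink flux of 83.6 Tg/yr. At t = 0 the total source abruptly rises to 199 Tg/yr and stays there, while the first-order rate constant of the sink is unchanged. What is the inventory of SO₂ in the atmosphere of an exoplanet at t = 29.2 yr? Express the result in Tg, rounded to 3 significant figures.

τ = M₀/F₀ = 2870/83.6 = 34.33 yr; rate constant k = 1/τ.
New steady state M_∞ = F₁/k = F₁·τ = 199 × 34.33 = 6831.7 Tg.
M(t) = M_∞ + (M₀ − M_∞)·e^(−t/τ); t/τ = 29.2/34.33 = 0.8506, so e^(−t/τ) = 0.4272.
M(t) = 6831.7 − 3962 × 0.4272 = 5139.4 Tg.

5140 Tg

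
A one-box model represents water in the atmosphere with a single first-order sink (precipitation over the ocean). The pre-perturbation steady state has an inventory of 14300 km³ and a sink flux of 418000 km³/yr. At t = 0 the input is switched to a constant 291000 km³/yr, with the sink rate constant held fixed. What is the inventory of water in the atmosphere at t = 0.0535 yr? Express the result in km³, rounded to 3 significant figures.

10900 km³

τ = M₀/F₀ = 14300/418000 = 0.03421 yr; rate constant k = 1/τ.
New steady state M_∞ = F₁/k = F₁·τ = 291000 × 0.03421 = 9955.3 km³.
M(t) = M_∞ + (M₀ − M_∞)·e^(−t/τ); t/τ = 0.0535/0.03421 = 1.564, so e^(−t/τ) = 0.2093.
M(t) = 9955.3 + 4345 × 0.2093 = 10865 km³.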